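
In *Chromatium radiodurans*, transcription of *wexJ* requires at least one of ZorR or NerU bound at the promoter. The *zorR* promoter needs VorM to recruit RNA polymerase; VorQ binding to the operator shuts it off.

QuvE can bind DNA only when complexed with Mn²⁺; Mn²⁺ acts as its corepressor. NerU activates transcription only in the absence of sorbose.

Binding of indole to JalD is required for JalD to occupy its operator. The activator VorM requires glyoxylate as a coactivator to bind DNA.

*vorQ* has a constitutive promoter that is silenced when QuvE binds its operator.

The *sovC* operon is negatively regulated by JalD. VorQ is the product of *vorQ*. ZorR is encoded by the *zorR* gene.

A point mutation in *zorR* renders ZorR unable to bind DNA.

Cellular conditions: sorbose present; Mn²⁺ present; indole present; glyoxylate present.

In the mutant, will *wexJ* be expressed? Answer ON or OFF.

OFF

ZorR is non-functional in this strain, so it has no effect.
Sorbose is present, so NerU is inactive.
No activator is available at the *wexJ* promoter, so *wexJ* is not transcribed.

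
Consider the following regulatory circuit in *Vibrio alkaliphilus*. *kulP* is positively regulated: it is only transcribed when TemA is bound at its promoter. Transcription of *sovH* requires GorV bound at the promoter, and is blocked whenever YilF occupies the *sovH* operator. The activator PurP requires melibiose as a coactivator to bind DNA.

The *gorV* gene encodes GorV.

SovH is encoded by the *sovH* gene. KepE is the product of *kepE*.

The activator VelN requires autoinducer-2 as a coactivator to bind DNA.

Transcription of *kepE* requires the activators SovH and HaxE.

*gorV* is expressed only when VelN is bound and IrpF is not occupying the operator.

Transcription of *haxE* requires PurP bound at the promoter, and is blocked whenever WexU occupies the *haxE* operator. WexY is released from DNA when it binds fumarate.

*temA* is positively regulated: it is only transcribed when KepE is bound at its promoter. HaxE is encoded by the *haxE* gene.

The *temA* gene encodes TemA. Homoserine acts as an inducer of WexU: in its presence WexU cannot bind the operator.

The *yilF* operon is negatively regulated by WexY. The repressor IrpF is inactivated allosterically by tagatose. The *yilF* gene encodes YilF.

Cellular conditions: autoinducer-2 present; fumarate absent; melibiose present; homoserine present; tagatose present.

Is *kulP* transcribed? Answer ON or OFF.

Tagatose is present, so IrpF is inactive.
Autoinducer-2 is present, so VelN is active.
No repressor is bound and VelN is active, so *gorV* is transcribed.
So GorV is produced and active.
Fumarate is absent, so WexY is active.
With repressor WexY bound, *yilF* is not transcribed.
So YilF is not produced.
No repressor is bound and GorV is active, so *sovH* is transcribed.
So SovH is produced and active.
Homoserine is present, so WexU is inactive.
Melibiose is present, so PurP is active.
No repressor is bound and PurP is active, so *haxE* is transcribed.
So HaxE is produced and active.
No repressor is bound and SovH and HaxE are active, so *kepE* is transcribed.
So KepE is produced and active.
No repressor is bound and KepE is active, so *temA* is transcribed.
So TemA is produced and active.
No repressor is bound and TemA is active, so *kulP* is transcribed.

ON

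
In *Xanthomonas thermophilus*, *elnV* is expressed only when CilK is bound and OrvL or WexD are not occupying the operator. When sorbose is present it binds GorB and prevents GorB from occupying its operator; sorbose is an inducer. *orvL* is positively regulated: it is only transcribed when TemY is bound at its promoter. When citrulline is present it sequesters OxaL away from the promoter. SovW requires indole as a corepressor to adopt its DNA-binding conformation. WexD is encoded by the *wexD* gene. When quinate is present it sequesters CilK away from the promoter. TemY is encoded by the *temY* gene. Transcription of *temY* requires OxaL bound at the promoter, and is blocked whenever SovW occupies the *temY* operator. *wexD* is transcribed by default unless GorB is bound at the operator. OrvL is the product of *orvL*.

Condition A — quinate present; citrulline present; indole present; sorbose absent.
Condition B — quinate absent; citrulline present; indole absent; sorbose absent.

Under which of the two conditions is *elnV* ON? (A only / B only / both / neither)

B only

Condition A:
Quinate is present, so CilK is inactive.
Citrulline is present, so OxaL is inactive.
Indole is present, so SovW is active.
With repressor SovW bound, *temY* is not transcribed.
So TemY is not produced.
Required activator TemY is absent, so *orvL* is not transcribed.
So OrvL is not produced.
Sorbose is absent, so GorB is active.
With repressor GorB bound, *wexD* is not transcribed.
So WexD is not produced.
Required activator CilK is absent, so *elnV* is not transcribed.
→ *elnV* is OFF in A.
Condition B:
Quinate is absent, so CilK is active.
Citrulline is present, so OxaL is inactive.
Indole is absent, so SovW is inactive.
Required activator OxaL is absent, so *temY* is not transcribed.
So TemY is not produced.
Required activator TemY is absent, so *orvL* is not transcribed.
So OrvL is not produced.
Sorbose is absent, so GorB is active.
With repressor GorB bound, *wexD* is not transcribed.
So WexD is not produced.
No repressor is bound and CilK is active, so *elnV* is transcribed.
→ *elnV* is ON in B.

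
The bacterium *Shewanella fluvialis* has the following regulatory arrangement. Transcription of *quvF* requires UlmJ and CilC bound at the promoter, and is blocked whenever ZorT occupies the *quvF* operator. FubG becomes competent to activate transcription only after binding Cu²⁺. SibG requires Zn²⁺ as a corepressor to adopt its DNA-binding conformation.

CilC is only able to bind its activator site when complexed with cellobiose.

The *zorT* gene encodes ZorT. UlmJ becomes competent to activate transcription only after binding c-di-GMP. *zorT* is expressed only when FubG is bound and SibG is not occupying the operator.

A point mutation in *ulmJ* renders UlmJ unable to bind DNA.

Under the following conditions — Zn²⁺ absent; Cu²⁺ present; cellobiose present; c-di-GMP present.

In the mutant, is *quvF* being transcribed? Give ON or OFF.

OFF

UlmJ is non-functional in this strain, so it has no effect.
Cellobiose is present, so CilC is active.
Zn²⁺ is absent, so SibG is inactive.
Cu²⁺ is present, so FubG is active.
No repressor is bound and FubG is active, so *zorT* is transcribed.
So ZorT is produced and active.
With repressor ZorT bound, *quvF* is not transcribed.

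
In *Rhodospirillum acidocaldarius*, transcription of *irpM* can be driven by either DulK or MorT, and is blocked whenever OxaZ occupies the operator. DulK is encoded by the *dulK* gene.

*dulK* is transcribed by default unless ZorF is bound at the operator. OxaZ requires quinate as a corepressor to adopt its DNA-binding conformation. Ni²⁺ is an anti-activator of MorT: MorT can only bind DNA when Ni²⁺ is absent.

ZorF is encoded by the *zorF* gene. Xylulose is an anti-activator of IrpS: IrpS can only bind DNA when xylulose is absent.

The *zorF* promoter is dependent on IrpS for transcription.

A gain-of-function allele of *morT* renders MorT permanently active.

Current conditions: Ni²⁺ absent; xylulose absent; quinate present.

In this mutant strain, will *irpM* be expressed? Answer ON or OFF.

OFF

Quinate is present, so OxaZ is active.
Xylulose is absent, so IrpS is active.
No repressor is bound and IrpS is active, so *zorF* is transcribed.
So ZorF is produced and active.
With repressor ZorF bound, *dulK* is not transcribed.
So DulK is not produced.
MorT is constitutively active in this strain.
With repressor OxaZ bound, *irpM* is not transcribed.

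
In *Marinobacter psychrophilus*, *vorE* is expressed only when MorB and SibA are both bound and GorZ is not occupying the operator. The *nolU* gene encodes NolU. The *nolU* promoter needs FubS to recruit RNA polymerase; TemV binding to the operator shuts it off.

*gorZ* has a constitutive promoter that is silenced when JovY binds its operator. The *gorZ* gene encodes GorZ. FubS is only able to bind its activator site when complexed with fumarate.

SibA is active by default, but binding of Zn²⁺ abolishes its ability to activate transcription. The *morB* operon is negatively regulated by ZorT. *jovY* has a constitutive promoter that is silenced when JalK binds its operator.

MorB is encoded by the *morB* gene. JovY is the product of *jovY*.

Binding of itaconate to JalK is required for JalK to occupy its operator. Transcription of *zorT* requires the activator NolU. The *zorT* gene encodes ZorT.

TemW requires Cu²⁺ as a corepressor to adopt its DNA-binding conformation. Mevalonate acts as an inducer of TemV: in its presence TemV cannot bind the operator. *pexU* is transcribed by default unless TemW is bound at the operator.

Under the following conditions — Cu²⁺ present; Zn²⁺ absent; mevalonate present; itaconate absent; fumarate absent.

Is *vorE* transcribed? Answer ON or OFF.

Mevalonate is present, so TemV is inactive.
Fumarate is absent, so FubS is inactive.
Required activator FubS is absent, so *nolU* is not transcribed.
So NolU is not produced.
Required activator NolU is absent, so *zorT* is not transcribed.
So ZorT is not produced.
With no repressor bound, *morB* is transcribed.
So MorB is produced and active.
Itaconate is absent, so JalK is inactive.
With no repressor bound, *jovY* is transcribed.
So JovY is produced and active.
With repressor JovY bound, *gorZ* is not transcribed.
So GorZ is not produced.
Zn²⁺ is absent, so SibA is active.
No repressor is bound and MorB and SibA are active, so *vorE* is transcribed.

ON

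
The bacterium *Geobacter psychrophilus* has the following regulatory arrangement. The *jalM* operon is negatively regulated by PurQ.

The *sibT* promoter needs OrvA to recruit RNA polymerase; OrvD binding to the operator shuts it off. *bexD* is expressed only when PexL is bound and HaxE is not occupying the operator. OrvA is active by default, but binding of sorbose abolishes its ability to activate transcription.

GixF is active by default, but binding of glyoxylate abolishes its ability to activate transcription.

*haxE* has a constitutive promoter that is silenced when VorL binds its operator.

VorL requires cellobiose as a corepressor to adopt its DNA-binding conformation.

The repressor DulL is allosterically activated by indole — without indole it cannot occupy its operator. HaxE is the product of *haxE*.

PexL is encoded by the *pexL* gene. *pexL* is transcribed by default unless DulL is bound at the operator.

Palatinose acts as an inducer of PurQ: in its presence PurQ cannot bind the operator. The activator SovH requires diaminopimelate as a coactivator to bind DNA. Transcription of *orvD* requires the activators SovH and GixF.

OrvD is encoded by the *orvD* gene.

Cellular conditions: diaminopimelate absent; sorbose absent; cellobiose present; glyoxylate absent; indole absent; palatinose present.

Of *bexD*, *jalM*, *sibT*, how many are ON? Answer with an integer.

Cellobiose is present, so VorL is active.
With repressor VorL bound, *haxE* is not transcribed.
So HaxE is not produced.
Indole is absent, so DulL is inactive.
With no repressor bound, *pexL* is transcribed.
So PexL is produced and active.
No repressor is bound and PexL is active, so *bexD* is transcribed.
→ *bexD* is ON.
Palatinose is present, so PurQ is inactive.
With no repressor bound, *jalM* is transcribed.
→ *jalM* is ON.
Sorbose is absent, so OrvA is active.
Diaminopimelate is absent, so SovH is inactive.
Glyoxylate is absent, so GixF is active.
Required activator SovH is absent, so *orvD* is not transcribed.
So OrvD is not produced.
No repressor is bound and OrvA is active, so *sibT* is transcribed.
→ *sibT* is ON.
3 of the 3 genes are transcribed.

3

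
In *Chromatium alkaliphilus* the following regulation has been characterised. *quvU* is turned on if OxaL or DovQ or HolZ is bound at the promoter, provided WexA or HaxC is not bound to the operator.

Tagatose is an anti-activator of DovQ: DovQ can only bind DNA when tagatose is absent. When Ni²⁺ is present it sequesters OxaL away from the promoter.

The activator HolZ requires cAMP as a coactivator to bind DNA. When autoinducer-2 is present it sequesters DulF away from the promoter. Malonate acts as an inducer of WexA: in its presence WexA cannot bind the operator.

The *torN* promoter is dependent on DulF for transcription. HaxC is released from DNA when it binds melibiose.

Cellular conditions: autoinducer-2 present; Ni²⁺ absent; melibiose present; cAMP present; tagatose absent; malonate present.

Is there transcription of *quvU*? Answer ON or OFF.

ON

Ni²⁺ is absent, so OxaL is active.
Tagatose is absent, so DovQ is active.
cAMP is present, so HolZ is active.
Malonate is present, so WexA is inactive.
Melibiose is present, so HaxC is inactive.
Activator OxaL is present, so *quvU* is transcribed.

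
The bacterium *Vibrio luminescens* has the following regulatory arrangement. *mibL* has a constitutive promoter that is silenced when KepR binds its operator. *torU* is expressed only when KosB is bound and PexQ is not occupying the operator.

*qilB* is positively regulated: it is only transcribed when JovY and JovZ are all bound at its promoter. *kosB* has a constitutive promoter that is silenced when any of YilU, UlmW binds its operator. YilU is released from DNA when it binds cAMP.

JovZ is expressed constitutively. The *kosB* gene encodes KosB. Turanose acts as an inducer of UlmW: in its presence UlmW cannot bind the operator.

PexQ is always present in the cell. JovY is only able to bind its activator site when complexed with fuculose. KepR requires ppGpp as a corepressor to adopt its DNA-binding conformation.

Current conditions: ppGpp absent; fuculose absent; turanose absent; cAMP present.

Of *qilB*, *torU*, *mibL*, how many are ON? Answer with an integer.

1

Fuculose is absent, so JovY is inactive.
JovZ is produced constitutively and is active.
Required activator JovY is absent, so *qilB* is not transcribed.
→ *qilB* is OFF.
cAMP is present, so YilU is inactive.
Turanose is absent, so UlmW is active.
With repressor UlmW bound, *kosB* is not transcribed.
So KosB is not produced.
PexQ is produced constitutively and is active.
With repressor PexQ bound, *torU* is not transcribed.
→ *torU* is OFF.
ppGpp is absent, so KepR is inactive.
With no repressor bound, *mibL* is transcribed.
→ *mibL* is ON.
1 of the 3 genes is transcribed.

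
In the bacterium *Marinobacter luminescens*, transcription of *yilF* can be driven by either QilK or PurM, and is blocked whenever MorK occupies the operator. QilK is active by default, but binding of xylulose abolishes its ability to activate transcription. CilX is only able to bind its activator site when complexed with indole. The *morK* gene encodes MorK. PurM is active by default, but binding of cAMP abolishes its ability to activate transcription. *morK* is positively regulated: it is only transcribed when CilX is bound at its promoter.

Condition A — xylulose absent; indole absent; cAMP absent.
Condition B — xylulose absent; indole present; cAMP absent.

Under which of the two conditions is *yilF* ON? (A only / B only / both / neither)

A only

Condition A:
Xylulose is absent, so QilK is active.
Indole is absent, so CilX is inactive.
Required activator CilX is absent, so *morK* is not transcribed.
So MorK is not produced.
cAMP is absent, so PurM is active.
Activator QilK is present, so *yilF* is transcribed.
→ *yilF* is ON in A.
Condition B:
Xylulose is absent, so QilK is active.
Indole is present, so CilX is active.
No repressor is bound and CilX is active, so *morK* is transcribed.
So MorK is produced and active.
cAMP is absent, so PurM is active.
With repressor MorK bound, *yilF* is not transcribed.
→ *yilF* is OFF in B.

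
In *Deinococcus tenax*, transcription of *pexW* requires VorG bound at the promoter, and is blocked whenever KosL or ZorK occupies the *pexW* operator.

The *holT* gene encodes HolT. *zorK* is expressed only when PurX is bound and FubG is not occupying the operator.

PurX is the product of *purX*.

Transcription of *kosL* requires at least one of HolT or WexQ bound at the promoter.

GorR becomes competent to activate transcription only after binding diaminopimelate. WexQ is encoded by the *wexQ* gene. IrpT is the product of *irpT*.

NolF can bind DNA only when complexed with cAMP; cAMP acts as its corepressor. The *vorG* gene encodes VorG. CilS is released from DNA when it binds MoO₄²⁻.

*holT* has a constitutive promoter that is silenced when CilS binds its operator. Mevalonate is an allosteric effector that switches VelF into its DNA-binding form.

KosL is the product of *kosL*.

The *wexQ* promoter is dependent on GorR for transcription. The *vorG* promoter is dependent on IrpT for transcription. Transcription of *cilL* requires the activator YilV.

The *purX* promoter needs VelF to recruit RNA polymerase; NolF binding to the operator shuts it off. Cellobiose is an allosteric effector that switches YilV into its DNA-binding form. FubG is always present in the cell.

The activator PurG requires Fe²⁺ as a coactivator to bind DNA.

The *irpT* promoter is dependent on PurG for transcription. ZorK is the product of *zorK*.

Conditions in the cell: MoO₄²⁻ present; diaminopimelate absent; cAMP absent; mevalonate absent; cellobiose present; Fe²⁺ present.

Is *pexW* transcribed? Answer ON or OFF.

Fe²⁺ is present, so PurG is active.
No repressor is bound and PurG is active, so *irpT* is transcribed.
So IrpT is produced and active.
No repressor is bound and IrpT is active, so *vorG* is transcribed.
So VorG is produced and active.
MoO₄²⁻ is present, so CilS is inactive.
With no repressor bound, *holT* is transcribed.
So HolT is produced and active.
Diaminopimelate is absent, so GorR is inactive.
Required activator GorR is absent, so *wexQ* is not transcribed.
So WexQ is not produced.
Activator HolT is present, so *kosL* is transcribed.
So KosL is produced and active.
FubG is produced constitutively and is active.
Mevalonate is absent, so VelF is inactive.
cAMP is absent, so NolF is inactive.
Required activator VelF is absent, so *purX* is not transcribed.
So PurX is not produced.
With repressor FubG bound, *zorK* is not transcribed.
So ZorK is not produced.
With repressor KosL bound, *pexW* is not transcribed.

OFF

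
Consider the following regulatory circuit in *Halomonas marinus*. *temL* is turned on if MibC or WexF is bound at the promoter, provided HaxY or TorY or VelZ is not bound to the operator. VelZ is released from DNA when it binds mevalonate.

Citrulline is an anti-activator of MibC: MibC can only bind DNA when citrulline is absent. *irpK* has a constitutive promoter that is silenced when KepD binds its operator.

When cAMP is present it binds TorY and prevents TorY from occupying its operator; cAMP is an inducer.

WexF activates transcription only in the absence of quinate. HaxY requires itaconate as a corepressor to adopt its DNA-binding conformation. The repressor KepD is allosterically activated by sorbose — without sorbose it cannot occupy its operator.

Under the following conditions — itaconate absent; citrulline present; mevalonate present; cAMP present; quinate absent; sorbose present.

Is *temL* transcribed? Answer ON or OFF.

Citrulline is present, so MibC is inactive.
Itaconate is absent, so HaxY is inactive.
cAMP is present, so TorY is inactive.
Mevalonate is present, so VelZ is inactive.
Quinate is absent, so WexF is active.
Activator WexF is present, so *temL* is transcribed.

ON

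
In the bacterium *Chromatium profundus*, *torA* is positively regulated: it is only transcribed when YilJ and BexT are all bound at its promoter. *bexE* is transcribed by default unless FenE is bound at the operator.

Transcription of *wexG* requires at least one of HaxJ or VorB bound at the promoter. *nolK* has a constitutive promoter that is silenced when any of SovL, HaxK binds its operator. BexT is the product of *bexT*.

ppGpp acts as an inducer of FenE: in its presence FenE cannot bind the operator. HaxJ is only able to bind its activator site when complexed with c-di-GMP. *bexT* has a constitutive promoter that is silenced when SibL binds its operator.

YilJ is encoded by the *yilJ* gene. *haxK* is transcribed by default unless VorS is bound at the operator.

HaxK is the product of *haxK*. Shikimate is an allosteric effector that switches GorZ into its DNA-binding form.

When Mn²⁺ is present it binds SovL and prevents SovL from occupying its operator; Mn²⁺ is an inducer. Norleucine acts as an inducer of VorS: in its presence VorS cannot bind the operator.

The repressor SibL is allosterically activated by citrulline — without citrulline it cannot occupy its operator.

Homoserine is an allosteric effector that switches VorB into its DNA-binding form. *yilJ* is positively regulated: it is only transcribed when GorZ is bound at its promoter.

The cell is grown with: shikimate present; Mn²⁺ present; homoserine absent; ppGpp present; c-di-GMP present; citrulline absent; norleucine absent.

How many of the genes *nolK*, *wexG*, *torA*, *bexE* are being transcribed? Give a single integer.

4

Mn²⁺ is present, so SovL is inactive.
Norleucine is absent, so VorS is active.
With repressor VorS bound, *haxK* is not transcribed.
So HaxK is not produced.
With no repressor bound, *nolK* is transcribed.
→ *nolK* is ON.
c-di-GMP is present, so HaxJ is active.
Homoserine is absent, so VorB is inactive.
Activator HaxJ is present, so *wexG* is transcribed.
→ *wexG* is ON.
Shikimate is present, so GorZ is active.
No repressor is bound and GorZ is active, so *yilJ* is transcribed.
So YilJ is produced and active.
Citrulline is absent, so SibL is inactive.
With no repressor bound, *bexT* is transcribed.
So BexT is produced and active.
No repressor is bound and YilJ and BexT are active, so *torA* is transcribed.
→ *torA* is ON.
ppGpp is present, so FenE is inactive.
With no repressor bound, *bexE* is transcribed.
→ *bexE* is ON.
4 of the 4 genes are transcribed.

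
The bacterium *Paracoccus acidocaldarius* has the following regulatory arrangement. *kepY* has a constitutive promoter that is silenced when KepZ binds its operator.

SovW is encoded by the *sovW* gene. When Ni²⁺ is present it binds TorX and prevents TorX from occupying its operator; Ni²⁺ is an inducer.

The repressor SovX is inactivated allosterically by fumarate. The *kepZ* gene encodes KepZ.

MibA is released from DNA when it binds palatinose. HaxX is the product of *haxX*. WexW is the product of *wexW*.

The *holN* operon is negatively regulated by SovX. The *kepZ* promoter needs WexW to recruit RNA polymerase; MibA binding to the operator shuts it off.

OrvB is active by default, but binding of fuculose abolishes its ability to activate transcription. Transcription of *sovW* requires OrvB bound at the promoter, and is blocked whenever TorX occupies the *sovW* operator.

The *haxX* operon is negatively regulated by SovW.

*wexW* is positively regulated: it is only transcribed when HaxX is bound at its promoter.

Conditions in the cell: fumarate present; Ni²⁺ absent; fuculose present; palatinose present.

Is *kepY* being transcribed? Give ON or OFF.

OFF

Ni²⁺ is absent, so TorX is active.
Fuculose is present, so OrvB is inactive.
With repressor TorX bound, *sovW* is not transcribed.
So SovW is not produced.
With no repressor bound, *haxX* is transcribed.
So HaxX is produced and active.
No repressor is bound and HaxX is active, so *wexW* is transcribed.
So WexW is produced and active.
Palatinose is present, so MibA is inactive.
No repressor is bound and WexW is active, so *kepZ* is transcribed.
So KepZ is produced and active.
With repressor KepZ bound, *kepY* is not transcribed.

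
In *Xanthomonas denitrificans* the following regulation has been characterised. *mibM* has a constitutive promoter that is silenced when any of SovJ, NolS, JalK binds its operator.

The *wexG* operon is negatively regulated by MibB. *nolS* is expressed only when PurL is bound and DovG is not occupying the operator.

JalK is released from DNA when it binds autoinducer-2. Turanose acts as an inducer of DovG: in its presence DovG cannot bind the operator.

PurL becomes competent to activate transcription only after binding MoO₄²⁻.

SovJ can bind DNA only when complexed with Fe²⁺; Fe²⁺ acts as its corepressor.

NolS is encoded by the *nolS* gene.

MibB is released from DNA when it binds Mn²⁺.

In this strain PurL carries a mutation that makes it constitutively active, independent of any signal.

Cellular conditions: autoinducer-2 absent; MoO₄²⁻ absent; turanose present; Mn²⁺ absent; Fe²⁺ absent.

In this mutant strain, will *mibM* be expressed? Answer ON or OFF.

Fe²⁺ is absent, so SovJ is inactive.
PurL is constitutively active in this strain.
Turanose is present, so DovG is inactive.
No repressor is bound and PurL is active, so *nolS* is transcribed.
So NolS is produced and active.
Autoinducer-2 is absent, so JalK is active.
With repressor NolS bound, *mibM* is not transcribed.

OFF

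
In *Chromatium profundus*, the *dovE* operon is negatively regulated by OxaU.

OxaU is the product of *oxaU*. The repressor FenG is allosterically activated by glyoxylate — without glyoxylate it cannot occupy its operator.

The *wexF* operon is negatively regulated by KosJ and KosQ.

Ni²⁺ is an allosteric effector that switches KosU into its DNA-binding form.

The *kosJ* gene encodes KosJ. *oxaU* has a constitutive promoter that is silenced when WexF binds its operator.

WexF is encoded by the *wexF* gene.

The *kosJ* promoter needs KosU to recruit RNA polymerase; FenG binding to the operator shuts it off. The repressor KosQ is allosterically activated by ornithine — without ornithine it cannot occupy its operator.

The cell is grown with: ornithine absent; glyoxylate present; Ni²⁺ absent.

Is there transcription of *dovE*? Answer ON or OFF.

ON

Glyoxylate is present, so FenG is active.
Ni²⁺ is absent, so KosU is inactive.
With repressor FenG bound, *kosJ* is not transcribed.
So KosJ is not produced.
Ornithine is absent, so KosQ is inactive.
With no repressor bound, *wexF* is transcribed.
So WexF is produced and active.
With repressor WexF bound, *oxaU* is not transcribed.
So OxaU is not produced.
With no repressor bound, *dovE* is transcribed.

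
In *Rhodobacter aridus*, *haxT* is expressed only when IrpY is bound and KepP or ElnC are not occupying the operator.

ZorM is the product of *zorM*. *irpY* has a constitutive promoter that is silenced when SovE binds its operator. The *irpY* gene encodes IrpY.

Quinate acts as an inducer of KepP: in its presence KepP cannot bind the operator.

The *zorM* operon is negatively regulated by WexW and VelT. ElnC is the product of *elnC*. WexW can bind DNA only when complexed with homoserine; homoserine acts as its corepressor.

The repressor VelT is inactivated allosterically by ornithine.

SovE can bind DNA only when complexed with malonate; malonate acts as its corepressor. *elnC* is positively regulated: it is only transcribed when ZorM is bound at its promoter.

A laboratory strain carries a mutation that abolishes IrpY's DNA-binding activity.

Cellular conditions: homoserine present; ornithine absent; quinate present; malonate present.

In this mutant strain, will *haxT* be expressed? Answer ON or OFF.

Quinate is present, so KepP is inactive.
Homoserine is present, so WexW is active.
Ornithine is absent, so VelT is active.
With repressor WexW bound, *zorM* is not transcribed.
So ZorM is not produced.
Required activator ZorM is absent, so *elnC* is not transcribed.
So ElnC is not produced.
IrpY is non-functional in this strain, so it has no effect.
Required activator IrpY is absent, so *haxT* is not transcribed.

OFF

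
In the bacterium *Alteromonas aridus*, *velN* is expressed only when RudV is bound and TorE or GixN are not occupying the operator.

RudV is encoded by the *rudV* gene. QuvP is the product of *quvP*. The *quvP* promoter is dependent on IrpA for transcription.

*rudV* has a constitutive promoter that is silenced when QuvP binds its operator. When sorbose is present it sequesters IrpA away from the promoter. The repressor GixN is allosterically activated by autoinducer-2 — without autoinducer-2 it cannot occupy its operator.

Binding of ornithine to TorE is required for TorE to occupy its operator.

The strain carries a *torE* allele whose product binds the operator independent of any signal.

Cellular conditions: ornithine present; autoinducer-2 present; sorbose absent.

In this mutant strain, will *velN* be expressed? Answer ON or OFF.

TorE is constitutively active in this strain.
Autoinducer-2 is present, so GixN is active.
Sorbose is absent, so IrpA is active.
No repressor is bound and IrpA is active, so *quvP* is transcribed.
So QuvP is produced and active.
With repressor QuvP bound, *rudV* is not transcribed.
So RudV is not produced.
With repressor TorE bound, *velN* is not transcribed.

OFF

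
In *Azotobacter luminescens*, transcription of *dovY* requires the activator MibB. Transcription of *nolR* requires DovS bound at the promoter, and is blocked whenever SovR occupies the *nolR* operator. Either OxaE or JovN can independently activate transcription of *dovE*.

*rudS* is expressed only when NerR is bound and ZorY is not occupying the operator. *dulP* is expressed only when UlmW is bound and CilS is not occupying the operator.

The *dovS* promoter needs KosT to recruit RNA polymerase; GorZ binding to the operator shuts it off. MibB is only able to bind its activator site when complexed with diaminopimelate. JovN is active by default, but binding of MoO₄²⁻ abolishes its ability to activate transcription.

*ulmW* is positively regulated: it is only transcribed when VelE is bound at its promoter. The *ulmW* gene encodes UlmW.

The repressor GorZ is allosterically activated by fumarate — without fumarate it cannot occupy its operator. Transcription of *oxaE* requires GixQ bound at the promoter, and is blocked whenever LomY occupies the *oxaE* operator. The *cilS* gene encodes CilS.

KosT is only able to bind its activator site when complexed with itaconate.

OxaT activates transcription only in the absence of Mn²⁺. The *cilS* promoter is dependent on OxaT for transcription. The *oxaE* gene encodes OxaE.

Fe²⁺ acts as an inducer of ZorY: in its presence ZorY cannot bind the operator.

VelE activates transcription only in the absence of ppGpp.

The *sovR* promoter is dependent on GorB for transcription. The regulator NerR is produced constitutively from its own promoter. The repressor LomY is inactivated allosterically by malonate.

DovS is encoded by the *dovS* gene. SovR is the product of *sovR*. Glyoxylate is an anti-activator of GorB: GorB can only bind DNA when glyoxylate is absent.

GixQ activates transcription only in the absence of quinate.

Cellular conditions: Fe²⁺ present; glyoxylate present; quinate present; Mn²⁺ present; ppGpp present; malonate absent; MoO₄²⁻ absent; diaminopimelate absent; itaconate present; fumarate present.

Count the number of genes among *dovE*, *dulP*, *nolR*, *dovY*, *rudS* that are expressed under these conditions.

2

Quinate is present, so GixQ is inactive.
Malonate is absent, so LomY is active.
With repressor LomY bound, *oxaE* is not transcribed.
So OxaE is not produced.
MoO₄²⁻ is absent, so JovN is active.
Activator JovN is present, so *dovE* is transcribed.
→ *dovE* is ON.
ppGpp is present, so VelE is inactive.
Required activator VelE is absent, so *ulmW* is not transcribed.
So UlmW is not produced.
Mn²⁺ is present, so OxaT is inactive.
Required activator OxaT is absent, so *cilS* is not transcribed.
So CilS is not produced.
Required activator UlmW is absent, so *dulP* is not transcribed.
→ *dulP* is OFF.
Itaconate is present, so KosT is active.
Fumarate is present, so GorZ is active.
With repressor GorZ bound, *dovS* is not transcribed.
So DovS is not produced.
Glyoxylate is present, so GorB is inactive.
Required activator GorB is absent, so *sovR* is not transcribed.
So SovR is not produced.
Required activator DovS is absent, so *nolR* is not transcribed.
→ *nolR* is OFF.
Diaminopimelate is absent, so MibB is inactive.
Required activator MibB is absent, so *dovY* is not transcribed.
→ *dovY* is OFF.
Fe²⁺ is present, so ZorY is inactive.
NerR is produced constitutively and is active.
No repressor is bound and NerR is active, so *rudS* is transcribed.
→ *rudS* is ON.
2 of the 5 genes are transcribed.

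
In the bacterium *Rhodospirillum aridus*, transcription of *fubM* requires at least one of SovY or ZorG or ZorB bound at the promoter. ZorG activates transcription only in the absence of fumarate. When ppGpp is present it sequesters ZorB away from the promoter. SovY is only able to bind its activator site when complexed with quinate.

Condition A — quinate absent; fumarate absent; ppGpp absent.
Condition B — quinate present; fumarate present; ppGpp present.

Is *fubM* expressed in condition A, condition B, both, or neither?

both

Condition A:
Quinate is absent, so SovY is inactive.
Fumarate is absent, so ZorG is active.
ppGpp is absent, so ZorB is active.
Activator ZorG is present, so *fubM* is transcribed.
→ *fubM* is ON in A.
Condition B:
Quinate is present, so SovY is active.
Fumarate is present, so ZorG is inactive.
ppGpp is present, so ZorB is inactive.
Activator SovY is present, so *fubM* is transcribed.
→ *fubM* is ON in B.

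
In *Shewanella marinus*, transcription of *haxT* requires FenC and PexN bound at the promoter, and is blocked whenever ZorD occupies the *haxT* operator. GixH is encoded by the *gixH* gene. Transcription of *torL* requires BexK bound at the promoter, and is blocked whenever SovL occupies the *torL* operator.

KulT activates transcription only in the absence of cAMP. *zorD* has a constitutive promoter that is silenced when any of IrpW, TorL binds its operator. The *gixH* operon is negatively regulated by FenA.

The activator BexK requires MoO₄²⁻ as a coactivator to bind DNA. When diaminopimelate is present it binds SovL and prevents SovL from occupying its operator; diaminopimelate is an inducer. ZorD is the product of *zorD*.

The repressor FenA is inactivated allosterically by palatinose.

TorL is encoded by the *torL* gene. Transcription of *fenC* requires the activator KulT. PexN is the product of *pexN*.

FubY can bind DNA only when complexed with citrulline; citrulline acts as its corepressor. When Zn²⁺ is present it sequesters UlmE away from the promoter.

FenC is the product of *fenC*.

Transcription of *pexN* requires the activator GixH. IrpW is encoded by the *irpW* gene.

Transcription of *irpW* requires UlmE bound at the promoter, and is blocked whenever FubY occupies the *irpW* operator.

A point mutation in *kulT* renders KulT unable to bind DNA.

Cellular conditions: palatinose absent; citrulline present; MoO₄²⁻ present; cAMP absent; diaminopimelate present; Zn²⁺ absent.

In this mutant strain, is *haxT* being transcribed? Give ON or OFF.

OFF

Citrulline is present, so FubY is active.
Zn²⁺ is absent, so UlmE is active.
With repressor FubY bound, *irpW* is not transcribed.
So IrpW is not produced.
MoO₄²⁻ is present, so BexK is active.
Diaminopimelate is present, so SovL is inactive.
No repressor is bound and BexK is active, so *torL* is transcribed.
So TorL is produced and active.
With repressor TorL bound, *zorD* is not transcribed.
So ZorD is not produced.
KulT is non-functional in this strain, so it has no effect.
Required activator KulT is absent, so *fenC* is not transcribed.
So FenC is not produced.
Palatinose is absent, so FenA is active.
With repressor FenA bound, *gixH* is not transcribed.
So GixH is not produced.
Required activator GixH is absent, so *pexN* is not transcribed.
So PexN is not produced.
Required activator FenC is absent, so *haxT* is not transcribed.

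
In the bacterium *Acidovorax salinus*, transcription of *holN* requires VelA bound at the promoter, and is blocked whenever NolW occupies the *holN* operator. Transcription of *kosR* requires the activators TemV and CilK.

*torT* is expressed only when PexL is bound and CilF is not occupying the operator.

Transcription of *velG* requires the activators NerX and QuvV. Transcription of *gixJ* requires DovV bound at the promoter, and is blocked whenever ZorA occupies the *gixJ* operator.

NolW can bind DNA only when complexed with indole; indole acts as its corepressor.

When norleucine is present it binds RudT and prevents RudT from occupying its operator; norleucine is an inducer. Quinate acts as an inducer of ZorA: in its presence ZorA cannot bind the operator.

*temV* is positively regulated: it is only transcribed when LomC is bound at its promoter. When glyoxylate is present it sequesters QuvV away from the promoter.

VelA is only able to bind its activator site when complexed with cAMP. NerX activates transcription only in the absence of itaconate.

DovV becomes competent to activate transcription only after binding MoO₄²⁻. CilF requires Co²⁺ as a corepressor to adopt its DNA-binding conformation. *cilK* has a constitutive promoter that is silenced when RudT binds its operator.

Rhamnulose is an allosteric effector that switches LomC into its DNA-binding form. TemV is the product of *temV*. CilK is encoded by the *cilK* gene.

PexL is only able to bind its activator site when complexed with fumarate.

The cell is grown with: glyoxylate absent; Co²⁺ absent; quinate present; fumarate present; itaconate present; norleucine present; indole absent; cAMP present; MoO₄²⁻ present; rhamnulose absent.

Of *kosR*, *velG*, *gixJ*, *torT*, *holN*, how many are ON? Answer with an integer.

3

Rhamnulose is absent, so LomC is inactive.
Required activator LomC is absent, so *temV* is not transcribed.
So TemV is not produced.
Norleucine is present, so RudT is inactive.
With no repressor bound, *cilK* is transcribed.
So CilK is produced and active.
Required activator TemV is absent, so *kosR* is not transcribed.
→ *kosR* is OFF.
Itaconate is present, so NerX is inactive.
Glyoxylate is absent, so QuvV is active.
Required activator NerX is absent, so *velG* is not transcribed.
→ *velG* is OFF.
MoO₄²⁻ is present, so DovV is active.
Quinate is present, so ZorA is inactive.
No repressor is bound and DovV is active, so *gixJ* is transcribed.
→ *gixJ* is ON.
Fumarate is present, so PexL is active.
Co²⁺ is absent, so CilF is inactive.
No repressor is bound and PexL is active, so *torT* is transcribed.
→ *torT* is ON.
Indole is absent, so NolW is inactive.
cAMP is present, so VelA is active.
No repressor is bound and VelA is active, so *holN* is transcribed.
→ *holN* is ON.
3 of the 5 genes are transcribed.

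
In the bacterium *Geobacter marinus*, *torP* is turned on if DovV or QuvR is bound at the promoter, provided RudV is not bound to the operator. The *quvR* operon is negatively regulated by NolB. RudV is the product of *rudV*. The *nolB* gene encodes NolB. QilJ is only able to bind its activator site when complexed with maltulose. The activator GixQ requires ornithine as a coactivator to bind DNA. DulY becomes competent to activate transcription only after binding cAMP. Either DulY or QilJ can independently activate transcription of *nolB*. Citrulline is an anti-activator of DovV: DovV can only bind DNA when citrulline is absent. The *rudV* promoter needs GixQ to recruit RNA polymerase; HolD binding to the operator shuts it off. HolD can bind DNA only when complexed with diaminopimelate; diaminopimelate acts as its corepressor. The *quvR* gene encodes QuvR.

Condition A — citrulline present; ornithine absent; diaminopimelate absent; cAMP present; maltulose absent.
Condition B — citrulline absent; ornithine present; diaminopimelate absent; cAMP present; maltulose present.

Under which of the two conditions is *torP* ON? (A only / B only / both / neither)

Condition A:
Citrulline is present, so DovV is inactive.
Ornithine is absent, so GixQ is inactive.
Diaminopimelate is absent, so HolD is inactive.
Required activator GixQ is absent, so *rudV* is not transcribed.
So RudV is not produced.
cAMP is present, so DulY is active.
Maltulose is absent, so QilJ is inactive.
Activator DulY is present, so *nolB* is transcribed.
So NolB is produced and active.
With repressor NolB bound, *quvR* is not transcribed.
So QuvR is not produced.
No activator is available at the *torP* promoter, so *torP* is not transcribed.
→ *torP* is OFF in A.
Condition B:
Citrulline is absent, so DovV is active.
Ornithine is present, so GixQ is active.
Diaminopimelate is absent, so HolD is inactive.
No repressor is bound and GixQ is active, so *rudV* is transcribed.
So RudV is produced and active.
cAMP is present, so DulY is active.
Maltulose is present, so QilJ is active.
Activator DulY is present, so *nolB* is transcribed.
So NolB is produced and active.
With repressor NolB bound, *quvR* is not transcribed.
So QuvR is not produced.
With repressor RudV bound, *torP* is not transcribed.
→ *torP* is OFF in B.

neither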